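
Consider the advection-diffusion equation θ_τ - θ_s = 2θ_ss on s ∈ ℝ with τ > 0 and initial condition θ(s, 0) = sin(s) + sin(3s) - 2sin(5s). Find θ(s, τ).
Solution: Moving frame: η = s + τ, σ = τ, θ = u(η,σ), so θ_τ = u_σ + u_η and θ_ss = u_ηη.
Hence θ_τ - θ_s = u_σ and the PDE becomes the heat equation u_σ = 2u_ηη on η ∈ ℝ.
Initial data: u(η,0) = θ(η,0) = sin(η) + sin(3η) - 2sin(5η). Each mode sin(nη) decays as exp(-2n²σ) on ℝ, so u(η,σ) = Σ c_n exp(-2n²σ) sin(nη) with c_1=1, c_3=1, c_5=-2: u(η,σ) = exp(-2σ)sin(η) + exp(-18σ)sin(3η) - 2exp(-50σ)sin(5η).
Substituting back: θ(s,τ) = u(s + τ, τ).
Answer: θ(s, τ) = exp(-2τ)sin(s + τ) + exp(-18τ)sin(3s + 3τ) - 2exp(-50τ)sin(5s + 5τ)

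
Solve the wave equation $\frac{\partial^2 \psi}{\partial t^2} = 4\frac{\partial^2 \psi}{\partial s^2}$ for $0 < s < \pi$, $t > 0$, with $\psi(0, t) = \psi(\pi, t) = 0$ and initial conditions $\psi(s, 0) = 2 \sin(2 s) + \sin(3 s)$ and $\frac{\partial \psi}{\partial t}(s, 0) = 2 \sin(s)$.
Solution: Separating variables: $\psi = \sum [A_n \cos(\omega_n t) + B_n \sin(\omega_n t)] \sin(ns)$, $\omega_n = 2n$. From ICs ($B_n$ = velocity coefficient / $\omega_n$): $A_2=2, A_3=1, B_1=1$.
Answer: $\psi(s, t) = \sin(s) \sin(2 t) + 2 \sin(2 s) \cos(4 t) + \sin(3 s) \cos(6 t)$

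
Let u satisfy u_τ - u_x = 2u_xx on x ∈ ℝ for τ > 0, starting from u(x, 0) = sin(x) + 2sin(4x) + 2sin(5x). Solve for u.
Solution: Change to a moving frame: let η = x + τ, σ = τ and write u(x,τ) = w(η,σ).
By the chain rule u_τ = w_σ + w_η, u_x = w_η, u_xx = w_ηη.
Then u_τ - u_x = w_σ: the advection term cancels and the PDE becomes the heat equation w_σ = 2w_ηη on η ∈ ℝ.
Initial data: w(η,0) = u(η,0) = sin(η) + 2sin(4η) + 2sin(5η).
On η ∈ ℝ each mode satisfies (sin(nη))″ = -n² sin(nη), so exp(-2n²σ) sin(nη) solves the heat equation; by superposition w(η,σ) = Σ c_n exp(-2n²σ) sin(nη).
Reading off the coefficients: c_1=1, c_4=2, c_5=2, so w(η,σ) = exp(-2σ)sin(η) + 2exp(-32σ)sin(4η) + 2exp(-50σ)sin(5η).
Substituting back η = x + τ, σ = τ: u(x,τ) = w(x + τ, τ).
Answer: u(x, τ) = exp(-2τ)sin(x + τ) + 2exp(-32τ)sin(4x + 4τ) + 2exp(-50τ)sin(5x + 5τ)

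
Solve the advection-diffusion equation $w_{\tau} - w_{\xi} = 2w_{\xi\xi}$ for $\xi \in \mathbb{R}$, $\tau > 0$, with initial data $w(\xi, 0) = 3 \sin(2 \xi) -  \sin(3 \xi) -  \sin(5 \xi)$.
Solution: Change to a moving frame: let $\eta = \xi + \tau$, $\sigma = \tau$ and write $w(\xi,\tau) = u(\eta,\sigma)$.
By the chain rule $w_{\tau} = u_{\sigma} + u_{\eta}$, $w_{\xi} = u_{\eta}$, $w_{\xi\xi} = u_{\eta\eta}$.
Then $w_{\tau} - w_{\xi} = u_{\sigma}$: the advection term cancels and the PDE becomes the heat equation $u_{\sigma} = 2u_{\eta\eta}$ on $\eta \in \mathbb{R}$.
Initial data: $u(\eta,0) = w(\eta,0) = 3 \sin(2 \eta) - \sin(3 \eta) - \sin(5 \eta)$.
On $\eta \in \mathbb{R}$ each mode satisfies $(\sin(n\eta))'' = -n^2 \sin(n\eta)$, so $e^{-2n^2\sigma} \sin(n\eta)$ solves the heat equation; by superposition $u(\eta,\sigma) = \sum c_n e^{-2n^2\sigma} \sin(n\eta)$.
Reading off the coefficients: $c_2=3, c_3=-1, c_5=-1$, so $u(\eta,\sigma) = 3 e^{-8 \sigma} \sin(2 \eta) - e^{-18 \sigma} \sin(3 \eta) - e^{-50 \sigma} \sin(5 \eta)$.
Substituting back $\eta = \xi + \tau$, $\sigma = \tau$: $w(\xi,\tau) = u(\xi + \tau, \tau)$.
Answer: $w(\xi, \tau) = 3 e^{-8 \tau} \sin(2 \tau + 2 \xi) -  e^{-18 \tau} \sin(3 \tau + 3 \xi) -  e^{-50 \tau} \sin(5 \tau + 5 \xi)$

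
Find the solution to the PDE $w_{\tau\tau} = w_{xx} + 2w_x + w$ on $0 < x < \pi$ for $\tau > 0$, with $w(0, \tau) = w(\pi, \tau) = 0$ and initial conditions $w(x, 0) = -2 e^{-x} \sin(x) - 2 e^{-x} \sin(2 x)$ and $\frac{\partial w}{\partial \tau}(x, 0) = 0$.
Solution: Substitute $w = e^{-x}u$, i.e. $u = e^{x}w$.
By the product rule, $w_x = e^{-x}(u_x - u)$, $w_{xx} = e^{-x}(u_{xx} - 2u_x + u)$, $w_{\tau\tau} = e^{-x}u_{\tau\tau}$.
Substituting into the PDE and dividing by $e^{-x}$: $u_{\tau\tau} = (u_{xx} - 2u_x + u) + 2(u_x - u) + u$.
The lower-order terms cancel, leaving the standard wave equation $u_{\tau\tau} = u_{xx}$.
Initial data for $u$: $u(x,0) = e^{x}w(x,0) = -2 \sin(x) - 2 \sin(2 x)$; $u_{\tau}(x,0) = e^{x}w_{\tau}(x,0) = 0$. The boundary conditions carry over: $u(0,\tau) = u(\pi,\tau) = 0$.
Solve for $u$:
  Using separation of variables $u = X(x)T(\tau)$:
  Eigenfunctions: $\sin(nx)$, $n = 1, 2, 3, \ldots$
  General solution: $u(x, \tau) = \sum [A_n \cos(n \tau) + B_n \sin(n \tau)] \sin(nx)$
  From $u(x,0) = -2 \sin(x) - 2 \sin(2 x)$: $A_1=-2, A_2=-2$. From $u_{\tau}(x,0) = 0$: all $B_n = 0$.
Hence $u(x,\tau) = -2 \sin(x) \cos(\tau) - 2 \sin(2 x) \cos(2 \tau)$.
Transform back: $w(x,\tau) = e^{-x}u(x,\tau)$.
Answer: $w(x, \tau) = -2 e^{-x} \sin(x) \cos(\tau) - 2 e^{-x} \sin(2 x) \cos(2 \tau)$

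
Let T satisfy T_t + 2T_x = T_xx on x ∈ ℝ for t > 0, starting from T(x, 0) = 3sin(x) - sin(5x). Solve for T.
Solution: Moving frame: η = x - 2t, σ = t, T = u(η,σ), so T_t = u_σ - 2u_η and T_xx = u_ηη.
Hence T_t + 2T_x = u_σ and the PDE becomes the heat equation u_σ = u_ηη on η ∈ ℝ.
Initial data: u(η,0) = T(η,0) = 3sin(η) - sin(5η). Each mode sin(nη) decays as exp(-n²σ) on ℝ, so u(η,σ) = Σ c_n exp(-n²σ) sin(nη) with c_1=3, c_5=-1: u(η,σ) = 3exp(-σ)sin(η) - exp(-25σ)sin(5η).
Substituting back: T(x,t) = u(x - 2t, t).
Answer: T(x, t) = -3exp(-t)sin(2t - x) + exp(-25t)sin(10t - 5x)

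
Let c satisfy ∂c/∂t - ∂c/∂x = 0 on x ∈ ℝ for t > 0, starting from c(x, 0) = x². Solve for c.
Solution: By characteristics (dx/dt = -1), c(x,t) = f(x + t) with f = c(·, 0).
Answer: c(x, t) = t² + 2tx + x²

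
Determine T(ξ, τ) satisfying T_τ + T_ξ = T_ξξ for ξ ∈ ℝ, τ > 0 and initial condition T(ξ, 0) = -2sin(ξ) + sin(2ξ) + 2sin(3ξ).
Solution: Change to a moving frame: let η = ξ - τ, σ = τ and write T(ξ,τ) = u(η,σ).
By the chain rule T_τ = u_σ - u_η, T_ξ = u_η, T_ξξ = u_ηη.
Then T_τ + T_ξ = u_σ: the advection term cancels and the PDE becomes the heat equation u_σ = u_ηη on η ∈ ℝ.
Initial data: u(η,0) = T(η,0) = -2sin(η) + sin(2η) + 2sin(3η).
On η ∈ ℝ each mode satisfies (sin(nη))″ = -n² sin(nη), so exp(-n²σ) sin(nη) solves the heat equation; by superposition u(η,σ) = Σ c_n exp(-n²σ) sin(nη).
Reading off the coefficients: c_1=-2, c_2=1, c_3=2, so u(η,σ) = -2exp(-σ)sin(η) + exp(-4σ)sin(2η) + 2exp(-9σ)sin(3η).
Substituting back η = ξ - τ, σ = τ: T(ξ,τ) = u(ξ - τ, τ).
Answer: T(ξ, τ) = -2exp(-τ)sin(ξ - τ) + exp(-4τ)sin(2ξ - 2τ) + 2exp(-9τ)sin(3ξ - 3τ)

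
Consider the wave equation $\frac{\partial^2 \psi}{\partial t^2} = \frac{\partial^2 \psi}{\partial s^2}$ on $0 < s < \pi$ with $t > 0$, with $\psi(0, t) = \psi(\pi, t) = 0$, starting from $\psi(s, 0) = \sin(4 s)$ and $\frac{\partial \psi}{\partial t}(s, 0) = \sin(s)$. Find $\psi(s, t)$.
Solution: Using separation of variables $\psi = X(s)T(t)$:
Eigenfunctions: $\sin(ns)$, $n = 1, 2, 3, \ldots$
General solution: $\psi(s, t) = \sum [A_n \cos(n t) + B_n \sin(n t)] \sin(ns)$
From $\psi(s,0) = \sin(4 s)$: $A_4=1$. From $\psi_t(s,0) = \sin(s)$, using $\psi_t(s,0) = \sum \omega_n B_n \sin(ns)$ with $\omega_n = n$: $B_1 = 1/1 = 1$.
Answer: $\psi(s, t) = \sin(s) \sin(t) + \sin(4 s) \cos(4 t)$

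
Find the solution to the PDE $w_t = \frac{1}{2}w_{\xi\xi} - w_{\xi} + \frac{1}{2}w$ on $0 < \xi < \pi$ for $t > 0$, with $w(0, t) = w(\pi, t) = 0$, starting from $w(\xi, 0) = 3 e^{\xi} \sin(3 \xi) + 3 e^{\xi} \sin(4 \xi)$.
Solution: Substitute $w = e^{\xi}u$, i.e. $u = e^{-\xi}w$.
By the product rule, $w_{\xi} = e^{\xi}(u_{\xi} + u)$, $w_{\xi\xi} = e^{\xi}(u_{\xi\xi} + 2u_{\xi} + u)$, $w_t = e^{\xi}u_t$.
Substituting into the PDE and dividing by $e^{\xi}$: $u_t = \frac{1}{2}(u_{\xi\xi} + 2u_{\xi} + u) - (u_{\xi} + u) + \frac{1}{2}u$.
The lower-order terms cancel, leaving the standard heat equation $u_t = \frac{1}{2}u_{\xi\xi}$.
Initial data for $u$: $u(\xi,0) = e^{-\xi}w(\xi,0) = 3 \sin(3 \xi) + 3 \sin(4 \xi)$. The boundary conditions carry over: $u(0,t) = u(\pi,t) = 0$.
Solve for $u$:
  Using separation of variables $u = X(\xi)T(t)$:
  Eigenfunctions: $\sin(n\xi)$, $n = 1, 2, 3, \ldots$
  General solution: $u(\xi, t) = \sum c_n \sin(n\xi) e^{-n^2 t/2}$
  Matching $u(\xi,0) = 3 \sin(3 \xi) + 3 \sin(4 \xi)$ term by term: $c_3=3, c_4=3$.
Hence $u(\xi,t) = 3 e^{-8 t} \sin(4 \xi) + 3 e^{-9 t/2} \sin(3 \xi)$.
Transform back: $w(\xi,t) = e^{\xi}u(\xi,t)$.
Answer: $w(\xi, t) = 3 e^{\xi} e^{-8 t} \sin(4 \xi) + 3 e^{\xi} e^{-9 t/2} \sin(3 \xi)$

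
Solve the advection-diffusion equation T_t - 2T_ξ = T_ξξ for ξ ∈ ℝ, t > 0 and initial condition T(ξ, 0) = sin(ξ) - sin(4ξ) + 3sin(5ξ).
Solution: Change to a moving frame: let η = ξ + 2t, σ = t and write T(ξ,t) = u(η,σ).
By the chain rule T_t = u_σ + 2u_η, T_ξ = u_η, T_ξξ = u_ηη.
Then T_t - 2T_ξ = u_σ: the advection term cancels and the PDE becomes the heat equation u_σ = u_ηη on η ∈ ℝ.
Initial data: u(η,0) = T(η,0) = sin(η) - sin(4η) + 3sin(5η).
On η ∈ ℝ each mode satisfies (sin(nη))″ = -n² sin(nη), so exp(-n²σ) sin(nη) solves the heat equation; by superposition u(η,σ) = Σ c_n exp(-n²σ) sin(nη).
Reading off the coefficients: c_1=1, c_4=-1, c_5=3, so u(η,σ) = exp(-σ)sin(η) - exp(-16σ)sin(4η) + 3exp(-25σ)sin(5η).
Substituting back η = ξ + 2t, σ = t: T(ξ,t) = u(ξ + 2t, t).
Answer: T(ξ, t) = exp(-t)sin(2t + ξ) - exp(-16t)sin(8t + 4ξ) + 3exp(-25t)sin(10t + 5ξ)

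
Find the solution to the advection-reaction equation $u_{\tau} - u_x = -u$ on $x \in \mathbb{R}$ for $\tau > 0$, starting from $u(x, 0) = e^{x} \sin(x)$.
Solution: Substitute $u = e^{x}w$, i.e. $w = e^{-x}u$.
By the product rule, $u_x = e^{x}(w_x + w)$, $u_{\tau} = e^{x}w_{\tau}$.
Substituting into the PDE and dividing by $e^{x}$: $w_{\tau} - (w_x + w) = -w$.
The lower-order terms cancel, leaving the standard advection equation $w_{\tau} - w_x = 0$.
Initial data for $w$: $w(x,0) = e^{-x}u(x,0) = \sin(x)$.
Solve for $w$:
  By method of characteristics (waves move left with speed 1):
  Along characteristics $x + \tau =$ const, $w$ is constant, so $w(x,\tau) = f(x + \tau)$ with $f = w( \cdot , 0)$.
Hence $w(x,\tau) = \sin(x + \tau)$.
Transform back: $u(x,\tau) = e^{x}w(x,\tau)$.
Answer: $u(x, \tau) = e^{x} \sin(\tau + x)$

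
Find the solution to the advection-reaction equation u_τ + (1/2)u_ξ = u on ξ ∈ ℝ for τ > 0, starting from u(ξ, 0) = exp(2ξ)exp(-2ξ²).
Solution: Substitute u = exp(2ξ)w.
Then u_ξ = exp(2ξ)(w_ξ + 2w), u_τ = exp(2ξ)w_τ; substituting and dividing by exp(2ξ), the lower-order terms cancel: w_τ + (1/2)w_ξ = 0 (standard advection equation).
Data for w: w(ξ,0) = exp(-2ξ)u(ξ,0) = exp(-2ξ²).
By characteristics (dξ/dτ = 1/2), w(ξ,τ) = f(ξ - (1/2)τ) with f = w(·, 0).
So w(ξ,τ) = exp(-2(ξ - τ/2)²), and u(ξ,τ) = exp(2ξ)w(ξ,τ).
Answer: u(ξ, τ) = exp(2ξ)exp(-2(ξ - τ/2)²)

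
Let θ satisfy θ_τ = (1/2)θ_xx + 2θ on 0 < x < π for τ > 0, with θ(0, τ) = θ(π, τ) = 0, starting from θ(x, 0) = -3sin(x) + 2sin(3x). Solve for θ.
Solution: Substitute θ = exp(2τ)u, i.e. u = exp(-2τ)θ.
By the product rule, θ_τ = exp(2τ)(u_τ + 2u), θ_xx = exp(2τ)u_xx.
Substituting into the PDE and dividing by exp(2τ): u_τ + 2u = (1/2)u_xx + 2u.
The lower-order terms cancel, leaving the standard heat equation u_τ = (1/2)u_xx.
Initial data for u: u(x,0) = θ(x,0) = -3sin(x) + 2sin(3x). The boundary conditions carry over: u(0,τ) = u(π,τ) = 0.
Solve for u:
  Using separation of variables u = X(x)G(τ):
  Eigenfunctions: sin(nx), n = 1, 2, 3, ...
  General solution: u(x, τ) = Σ c_n sin(nx) exp(-n² τ/2)
  Matching u(x,0) = -3sin(x) + 2sin(3x) term by term: c_1=-3, c_3=2.
Hence u(x,τ) = -3exp(-τ/2)sin(x) + 2exp(-9τ/2)sin(3x).
Transform back: θ(x,τ) = exp(2τ)u(x,τ).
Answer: θ(x, τ) = -3exp(3τ/2)sin(x) + 2exp(-5τ/2)sin(3x)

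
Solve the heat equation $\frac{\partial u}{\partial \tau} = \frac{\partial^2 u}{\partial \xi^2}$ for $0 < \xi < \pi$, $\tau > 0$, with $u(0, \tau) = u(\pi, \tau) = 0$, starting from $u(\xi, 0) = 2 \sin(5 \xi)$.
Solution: Using separation of variables $u = X(\xi)T(\tau)$:
Eigenfunctions: $\sin(n\xi)$, $n = 1, 2, 3, \ldots$
General solution: $u(\xi, \tau) = \sum c_n \sin(n\xi) e^{-n^2 \tau}$
Matching $u(\xi,0) = 2 \sin(5 \xi)$ term by term: $c_5=2$.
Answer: $u(\xi, \tau) = 2 e^{-25 \tau} \sin(5 \xi)$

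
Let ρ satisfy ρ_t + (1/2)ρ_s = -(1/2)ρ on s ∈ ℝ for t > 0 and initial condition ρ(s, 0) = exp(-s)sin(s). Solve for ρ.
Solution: Substitute ρ = exp(-s)u, i.e. u = exp(s)ρ.
By the product rule, ρ_s = exp(-s)(u_s - u), ρ_t = exp(-s)u_t.
Substituting into the PDE and dividing by exp(-s): u_t + (1/2)(u_s - u) = -(1/2)u.
The lower-order terms cancel, leaving the standard advection equation u_t + (1/2)u_s = 0.
Initial data for u: u(s,0) = exp(s)ρ(s,0) = sin(s).
Solve for u:
  By method of characteristics (waves move right with speed 1/2):
  Along characteristics s - (1/2)t = const, u is constant, so u(s,t) = f(s - (1/2)t) with f = u(·, 0).
Hence u(s,t) = sin(s - t/2).
Transform back: ρ(s,t) = exp(-s)u(s,t).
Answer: ρ(s, t) = exp(-s)sin(s - t/2)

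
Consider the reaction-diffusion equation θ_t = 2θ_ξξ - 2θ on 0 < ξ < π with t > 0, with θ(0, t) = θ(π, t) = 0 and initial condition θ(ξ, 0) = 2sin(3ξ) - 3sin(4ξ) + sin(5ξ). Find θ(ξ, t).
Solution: Substitute θ = exp(-2t)u.
Then θ_t = exp(-2t)(u_t - 2u), θ_ξξ = exp(-2t)u_ξξ; substituting and dividing by exp(-2t), the lower-order terms cancel: u_t = 2u_ξξ (standard heat equation).
Data for u: u(ξ,0) = θ(ξ,0) = 2sin(3ξ) - 3sin(4ξ) + sin(5ξ). The boundary conditions carry over: u(0,t) = u(π,t) = 0.
Separating variables: u = Σ c_n exp(-2n²t) sin(nξ). From u(ξ,0) = 2sin(3ξ) - 3sin(4ξ) + sin(5ξ): c_3=2, c_4=-3, c_5=1.
So u(ξ,t) = 2exp(-18t)sin(3ξ) - 3exp(-32t)sin(4ξ) + exp(-50t)sin(5ξ), and θ(ξ,t) = exp(-2t)u(ξ,t).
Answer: θ(ξ, t) = 2exp(-20t)sin(3ξ) - 3exp(-34t)sin(4ξ) + exp(-52t)sin(5ξ)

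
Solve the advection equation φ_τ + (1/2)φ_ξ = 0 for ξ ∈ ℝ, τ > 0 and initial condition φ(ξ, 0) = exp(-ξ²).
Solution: By characteristics (dξ/dτ = 1/2), φ(ξ,τ) = f(ξ - (1/2)τ) with f = φ(·, 0).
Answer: φ(ξ, τ) = exp(-(ξ - τ/2)²)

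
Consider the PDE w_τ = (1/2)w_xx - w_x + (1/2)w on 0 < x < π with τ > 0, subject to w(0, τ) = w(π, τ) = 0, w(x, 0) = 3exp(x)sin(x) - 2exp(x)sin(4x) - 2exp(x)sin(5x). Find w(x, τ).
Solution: Substitute w = exp(x)u.
Then w_x = exp(x)(u_x + u), w_xx = exp(x)(u_xx + 2u_x + u), w_τ = exp(x)u_τ; substituting and dividing by exp(x), the lower-order terms cancel: u_τ = (1/2)u_xx (standard heat equation).
Data for u: u(x,0) = exp(-x)w(x,0) = 3sin(x) - 2sin(4x) - 2sin(5x). The boundary conditions carry over: u(0,τ) = u(π,τ) = 0.
Separating variables: u = Σ c_n exp(-n²τ/2) sin(nx). From u(x,0) = 3sin(x) - 2sin(4x) - 2sin(5x): c_1=3, c_4=-2, c_5=-2.
So u(x,τ) = -2exp(-8τ)sin(4x) + 3exp(-τ/2)sin(x) - 2exp(-25τ/2)sin(5x), and w(x,τ) = exp(x)u(x,τ).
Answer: w(x, τ) = -2exp(x)exp(-8τ)sin(4x) + 3exp(x)exp(-τ/2)sin(x) - 2exp(x)exp(-25τ/2)sin(5x)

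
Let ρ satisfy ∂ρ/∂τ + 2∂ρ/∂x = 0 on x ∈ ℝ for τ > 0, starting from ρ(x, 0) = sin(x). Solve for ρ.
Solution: By method of characteristics (waves move right with speed 2):
Along characteristics x - 2τ = const, ρ is constant, so ρ(x,τ) = f(x - 2τ) with f = ρ(·, 0).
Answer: ρ(x, τ) = sin(x - 2τ)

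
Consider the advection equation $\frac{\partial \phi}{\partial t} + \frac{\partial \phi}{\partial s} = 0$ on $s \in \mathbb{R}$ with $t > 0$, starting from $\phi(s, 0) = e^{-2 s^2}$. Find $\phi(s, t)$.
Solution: By method of characteristics (waves move right with speed 1):
Along characteristics $s - t =$ const, $\phi$ is constant, so $\phi(s,t) = f(s - t)$ with $f = \phi( \cdot , 0)$.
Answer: $\phi(s, t) = e^{-2 (s - t)^2}$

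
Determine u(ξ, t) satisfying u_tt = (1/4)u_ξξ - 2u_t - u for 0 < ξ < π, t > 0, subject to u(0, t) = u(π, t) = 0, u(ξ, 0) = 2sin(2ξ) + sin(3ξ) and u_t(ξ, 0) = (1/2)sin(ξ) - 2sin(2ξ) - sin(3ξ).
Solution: Substitute u = exp(-t)w, i.e. w = exp(t)u.
By the product rule, u_t = exp(-t)(w_t - w), u_tt = exp(-t)(w_tt - 2w_t + w), u_ξξ = exp(-t)w_ξξ.
Substituting into the PDE and dividing by exp(-t): w_tt - 2w_t + w = (1/4)w_ξξ - 2(w_t - w) - w.
The lower-order terms cancel, leaving the standard wave equation w_tt = (1/4)w_ξξ.
Initial data for w: w(ξ,0) = u(ξ,0) = 2sin(2ξ) + sin(3ξ); w_t(ξ,0) = u_t(ξ,0) + u(ξ,0) = (1/2)sin(ξ). The boundary conditions carry over: w(0,t) = w(π,t) = 0.
Solve for w:
  Using separation of variables w = X(ξ)T(t):
  Eigenfunctions: sin(nξ), n = 1, 2, 3, ...
  General solution: w(ξ, t) = Σ [A_n cos(n t/2) + B_n sin(n t/2)] sin(nξ)
  From w(ξ,0) = 2sin(2ξ) + sin(3ξ): A_2=2, A_3=1. From w_t(ξ,0) = (1/2)sin(ξ), using w_t(ξ,0) = Σ ω_n B_n sin(nξ) with ω_n = n/2: B_1 = (1/2)/(1/2) = 1.
Hence w(ξ,t) = sin(t/2)sin(ξ) + 2sin(2ξ)cos(t) + sin(3ξ)cos(3t/2).
Transform back: u(ξ,t) = exp(-t)w(ξ,t).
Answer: u(ξ, t) = exp(-t)sin(t/2)sin(ξ) + 2exp(-t)sin(2ξ)cos(t) + exp(-t)sin(3ξ)cos(3t/2)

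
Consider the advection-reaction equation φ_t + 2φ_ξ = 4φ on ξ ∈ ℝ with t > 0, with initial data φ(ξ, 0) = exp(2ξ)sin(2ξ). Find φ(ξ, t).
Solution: Substitute φ = exp(2ξ)u.
Then φ_ξ = exp(2ξ)(u_ξ + 2u), φ_t = exp(2ξ)u_t; substituting and dividing by exp(2ξ), the lower-order terms cancel: u_t + 2u_ξ = 0 (standard advection equation).
Data for u: u(ξ,0) = exp(-2ξ)φ(ξ,0) = sin(2ξ).
By characteristics (dξ/dt = 2), u(ξ,t) = f(ξ - 2t) with f = u(·, 0).
So u(ξ,t) = -sin(4t - 2ξ), and φ(ξ,t) = exp(2ξ)u(ξ,t).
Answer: φ(ξ, t) = -exp(2ξ)sin(4t - 2ξ)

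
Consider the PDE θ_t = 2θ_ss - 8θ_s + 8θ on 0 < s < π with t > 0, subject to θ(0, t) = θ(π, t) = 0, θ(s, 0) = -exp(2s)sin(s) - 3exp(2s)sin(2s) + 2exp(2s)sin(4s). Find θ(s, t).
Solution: Substitute θ = exp(2s)u.
Then θ_s = exp(2s)(u_s + 2u), θ_ss = exp(2s)(u_ss + 4u_s + 4u), θ_t = exp(2s)u_t; substituting and dividing by exp(2s), the lower-order terms cancel: u_t = 2u_ss (standard heat equation).
Data for u: u(s,0) = exp(-2s)θ(s,0) = -sin(s) - 3sin(2s) + 2sin(4s). The boundary conditions carry over: u(0,t) = u(π,t) = 0.
Separating variables: u = Σ c_n exp(-2n²t) sin(ns). From u(s,0) = -sin(s) - 3sin(2s) + 2sin(4s): c_1=-1, c_2=-3, c_4=2.
So u(s,t) = -exp(-2t)sin(s) - 3exp(-8t)sin(2s) + 2exp(-32t)sin(4s), and θ(s,t) = exp(2s)u(s,t).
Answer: θ(s, t) = -exp(2s)exp(-2t)sin(s) - 3exp(2s)exp(-8t)sin(2s) + 2exp(2s)exp(-32t)sin(4s)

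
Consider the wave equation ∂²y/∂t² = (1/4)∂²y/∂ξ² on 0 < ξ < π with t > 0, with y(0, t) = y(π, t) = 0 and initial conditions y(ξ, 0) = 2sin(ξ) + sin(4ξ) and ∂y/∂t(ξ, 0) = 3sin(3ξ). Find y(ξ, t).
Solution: Using separation of variables y = X(ξ)T(t):
Eigenfunctions: sin(nξ), n = 1, 2, 3, ...
General solution: y(ξ, t) = Σ [A_n cos(n t/2) + B_n sin(n t/2)] sin(nξ)
From y(ξ,0) = 2sin(ξ) + sin(4ξ): A_1=2, A_4=1. From y_t(ξ,0) = 3sin(3ξ), using y_t(ξ,0) = Σ ω_n B_n sin(nξ) with ω_n = n/2: B_3 = 3/(3/2) = 2.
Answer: y(ξ, t) = 2sin(3t/2)sin(3ξ) + 2sin(ξ)cos(t/2) + sin(4ξ)cos(2t)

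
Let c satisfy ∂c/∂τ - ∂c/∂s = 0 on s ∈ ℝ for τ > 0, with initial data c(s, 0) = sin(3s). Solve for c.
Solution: By method of characteristics (waves move left with speed 1):
Along characteristics s + τ = const, c is constant, so c(s,τ) = f(s + τ) with f = c(·, 0).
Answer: c(s, τ) = sin(3s + 3τ)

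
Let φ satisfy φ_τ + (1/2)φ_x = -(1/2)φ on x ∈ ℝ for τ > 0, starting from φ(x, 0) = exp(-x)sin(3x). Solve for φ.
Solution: Substitute φ = exp(-x)u.
Then φ_x = exp(-x)(u_x - u), φ_τ = exp(-x)u_τ; substituting and dividing by exp(-x), the lower-order terms cancel: u_τ + (1/2)u_x = 0 (standard advection equation).
Data for u: u(x,0) = exp(x)φ(x,0) = sin(3x).
By characteristics (dx/dτ = 1/2), u(x,τ) = f(x - (1/2)τ) with f = u(·, 0).
So u(x,τ) = sin(3x - 3τ/2), and φ(x,τ) = exp(-x)u(x,τ).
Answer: φ(x, τ) = exp(-x)sin(3x - 3τ/2)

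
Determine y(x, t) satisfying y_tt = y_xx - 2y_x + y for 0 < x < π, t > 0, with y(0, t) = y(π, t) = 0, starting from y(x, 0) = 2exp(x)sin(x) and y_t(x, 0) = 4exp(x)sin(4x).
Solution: Substitute y = exp(x)u.
Then y_x = exp(x)(u_x + u), y_xx = exp(x)(u_xx + 2u_x + u), y_tt = exp(x)u_tt; substituting and dividing by exp(x), the lower-order terms cancel: u_tt = u_xx (standard wave equation).
Data for u: u(x,0) = exp(-x)y(x,0) = 2sin(x); u_t(x,0) = exp(-x)y_t(x,0) = 4sin(4x). The boundary conditions carry over: u(0,t) = u(π,t) = 0.
Separating variables: u = Σ [A_n cos(ω_n t) + B_n sin(ω_n t)] sin(nx), ω_n = n. From ICs (B_n = velocity coefficient / ω_n): A_1=2, B_4=1.
So u(x,t) = sin(4t)sin(4x) + 2sin(x)cos(t), and y(x,t) = exp(x)u(x,t).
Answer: y(x, t) = exp(x)sin(4t)sin(4x) + 2exp(x)sin(x)cos(t)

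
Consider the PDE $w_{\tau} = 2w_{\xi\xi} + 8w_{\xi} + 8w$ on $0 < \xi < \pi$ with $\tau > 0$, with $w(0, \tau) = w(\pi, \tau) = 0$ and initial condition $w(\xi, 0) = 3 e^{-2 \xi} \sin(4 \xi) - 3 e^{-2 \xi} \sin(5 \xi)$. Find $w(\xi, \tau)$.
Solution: Substitute $w = e^{-2\xi}u$.
Then $w_{\xi} = e^{-2\xi}(u_{\xi} - 2u)$, $w_{\xi\xi} = e^{-2\xi}(u_{\xi\xi} - 4u_{\xi} + 4u)$, $w_{\tau} = e^{-2\xi}u_{\tau}$; substituting and dividing by $e^{-2\xi}$, the lower-order terms cancel: $u_{\tau} = 2u_{\xi\xi}$ (standard heat equation).
Data for $u$: $u(\xi,0) = e^{2\xi}w(\xi,0) = 3 \sin(4 \xi) - 3 \sin(5 \xi)$. The boundary conditions carry over: $u(0,\tau) = u(\pi,\tau) = 0$.
Separating variables: $u = \sum c_n e^{-2n^2\tau} \sin(n\xi)$. From $u(\xi,0) = 3 \sin(4 \xi) - 3 \sin(5 \xi)$: $c_4=3, c_5=-3$.
So $u(\xi,\tau) = 3 e^{-32 \tau} \sin(4 \xi) - 3 e^{-50 \tau} \sin(5 \xi)$, and $w(\xi,\tau) = e^{-2\xi}u(\xi,\tau)$.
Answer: $w(\xi, \tau) = 3 e^{-32 \tau} e^{-2 \xi} \sin(4 \xi) - 3 e^{-50 \tau} e^{-2 \xi} \sin(5 \xi)$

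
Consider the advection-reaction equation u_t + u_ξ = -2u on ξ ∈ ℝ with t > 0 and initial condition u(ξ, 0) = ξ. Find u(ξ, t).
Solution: Substitute u = exp(-2t)w, i.e. w = exp(2t)u.
By the product rule, u_t = exp(-2t)(w_t - 2w), u_ξ = exp(-2t)w_ξ.
Substituting into the PDE and dividing by exp(-2t): w_t - 2w + w_ξ = -2w.
The lower-order terms cancel, leaving the standard advection equation w_t + w_ξ = 0.
Initial data for w: w(ξ,0) = u(ξ,0) = ξ.
Solve for w:
  By method of characteristics (waves move right with speed 1):
  Along characteristics ξ - t = const, w is constant, so w(ξ,t) = f(ξ - t) with f = w(·, 0).
Hence w(ξ,t) = -t + ξ.
Transform back: u(ξ,t) = exp(-2t)w(ξ,t).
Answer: u(ξ, t) = -texp(-2t) + ξexp(-2t)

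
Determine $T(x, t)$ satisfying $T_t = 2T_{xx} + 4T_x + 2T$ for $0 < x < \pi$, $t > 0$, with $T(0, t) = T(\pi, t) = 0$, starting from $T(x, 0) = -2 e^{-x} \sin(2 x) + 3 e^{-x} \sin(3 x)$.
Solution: Substitute $T = e^{-x}u$.
Then $T_x = e^{-x}(u_x - u)$, $T_{xx} = e^{-x}(u_{xx} - 2u_x + u)$, $T_t = e^{-x}u_t$; substituting and dividing by $e^{-x}$, the lower-order terms cancel: $u_t = 2u_{xx}$ (standard heat equation).
Data for $u$: $u(x,0) = e^{x}T(x,0) = -2 \sin(2 x) + 3 \sin(3 x)$. The boundary conditions carry over: $u(0,t) = u(\pi,t) = 0$.
Separating variables: $u = \sum c_n e^{-2n^2t} \sin(nx)$. From $u(x,0) = -2 \sin(2 x) + 3 \sin(3 x)$: $c_2=-2, c_3=3$.
So $u(x,t) = -2 e^{-8 t} \sin(2 x) + 3 e^{-18 t} \sin(3 x)$, and $T(x,t) = e^{-x}u(x,t)$.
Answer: $T(x, t) = -2 e^{-8 t} e^{-x} \sin(2 x) + 3 e^{-18 t} e^{-x} \sin(3 x)$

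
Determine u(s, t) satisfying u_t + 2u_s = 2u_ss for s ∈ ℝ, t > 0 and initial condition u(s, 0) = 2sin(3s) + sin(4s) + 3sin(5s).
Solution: Moving frame: η = s - 2t, σ = t, u = w(η,σ), so u_t = w_σ - 2w_η and u_ss = w_ηη.
Hence u_t + 2u_s = w_σ and the PDE becomes the heat equation w_σ = 2w_ηη on η ∈ ℝ.
Initial data: w(η,0) = u(η,0) = 2sin(3η) + sin(4η) + 3sin(5η). Each mode sin(nη) decays as exp(-2n²σ) on ℝ, so w(η,σ) = Σ c_n exp(-2n²σ) sin(nη) with c_3=2, c_4=1, c_5=3: w(η,σ) = 2exp(-18σ)sin(3η) + exp(-32σ)sin(4η) + 3exp(-50σ)sin(5η).
Substituting back: u(s,t) = w(s - 2t, t).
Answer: u(s, t) = 2exp(-18t)sin(3s - 6t) + exp(-32t)sin(4s - 8t) + 3exp(-50t)sin(5s - 10t)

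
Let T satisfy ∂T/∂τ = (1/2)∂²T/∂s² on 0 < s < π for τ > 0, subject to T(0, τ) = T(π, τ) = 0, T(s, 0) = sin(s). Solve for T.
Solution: Separating variables: T = Σ c_n exp(-n²τ/2) sin(ns). From T(s,0) = sin(s): c_1=1.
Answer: T(s, τ) = exp(-τ/2)sin(s)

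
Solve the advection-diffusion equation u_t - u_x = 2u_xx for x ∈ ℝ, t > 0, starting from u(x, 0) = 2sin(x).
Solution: Change to a moving frame: let η = x + t, σ = t and write u(x,t) = w(η,σ).
By the chain rule u_t = w_σ + w_η, u_x = w_η, u_xx = w_ηη.
Then u_t - u_x = w_σ: the advection term cancels and the PDE becomes the heat equation w_σ = 2w_ηη on η ∈ ℝ.
Initial data: w(η,0) = u(η,0) = 2sin(η).
On η ∈ ℝ each mode satisfies (sin(nη))″ = -n² sin(nη), so exp(-2n²σ) sin(nη) solves the heat equation; by superposition w(η,σ) = Σ c_n exp(-2n²σ) sin(nη).
Reading off the coefficients: c_1=2, so w(η,σ) = 2exp(-2σ)sin(η).
Substituting back η = x + t, σ = t: u(x,t) = w(x + t, t).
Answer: u(x, t) = 2exp(-2t)sin(t + x)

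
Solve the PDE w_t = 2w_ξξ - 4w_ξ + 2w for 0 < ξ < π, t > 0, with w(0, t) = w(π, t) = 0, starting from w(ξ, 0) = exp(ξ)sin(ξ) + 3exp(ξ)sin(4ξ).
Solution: Substitute w = exp(ξ)u.
Then w_ξ = exp(ξ)(u_ξ + u), w_ξξ = exp(ξ)(u_ξξ + 2u_ξ + u), w_t = exp(ξ)u_t; substituting and dividing by exp(ξ), the lower-order terms cancel: u_t = 2u_ξξ (standard heat equation).
Data for u: u(ξ,0) = exp(-ξ)w(ξ,0) = sin(ξ) + 3sin(4ξ). The boundary conditions carry over: u(0,t) = u(π,t) = 0.
Separating variables: u = Σ c_n exp(-2n²t) sin(nξ). From u(ξ,0) = sin(ξ) + 3sin(4ξ): c_1=1, c_4=3.
So u(ξ,t) = exp(-2t)sin(ξ) + 3exp(-32t)sin(4ξ), and w(ξ,t) = exp(ξ)u(ξ,t).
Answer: w(ξ, t) = exp(-2t)exp(ξ)sin(ξ) + 3exp(-32t)exp(ξ)sin(4ξ)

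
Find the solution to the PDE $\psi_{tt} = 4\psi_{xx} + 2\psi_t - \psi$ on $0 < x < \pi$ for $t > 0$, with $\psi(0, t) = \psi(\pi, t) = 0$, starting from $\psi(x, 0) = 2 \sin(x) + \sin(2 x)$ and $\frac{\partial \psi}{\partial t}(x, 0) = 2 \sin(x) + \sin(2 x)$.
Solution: Substitute $\psi = e^{t}u$, i.e. $u = e^{-t}\psi$.
By the product rule, $\psi_t = e^{t}(u_t + u)$, $\psi_{tt} = e^{t}(u_{tt} + 2u_t + u)$, $\psi_{xx} = e^{t}u_{xx}$.
Substituting into the PDE and dividing by $e^{t}$: $u_{tt} + 2u_t + u = 4u_{xx} + 2(u_t + u) - u$.
The lower-order terms cancel, leaving the standard wave equation $u_{tt} = 4u_{xx}$.
Initial data for $u$: $u(x,0) = \psi(x,0) = 2 \sin(x) + \sin(2 x)$; $u_t(x,0) = \psi_t(x,0) - \psi(x,0) = 0$. The boundary conditions carry over: $u(0,t) = u(\pi,t) = 0$.
Solve for $u$:
  Using separation of variables $u = X(x)T(t)$:
  Eigenfunctions: $\sin(nx)$, $n = 1, 2, 3, \ldots$
  General solution: $u(x, t) = \sum [A_n \cos(2n t) + B_n \sin(2n t)] \sin(nx)$
  From $u(x,0) = 2 \sin(x) + \sin(2 x)$: $A_1=2, A_2=1$. From $u_t(x,0) = 0$: all $B_n = 0$.
Hence $u(x,t) = 2 \sin(x) \cos(2 t) + \sin(2 x) \cos(4 t)$.
Transform back: $\psi(x,t) = e^{t}u(x,t)$.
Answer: $\psi(x, t) = 2 e^{t} \sin(x) \cos(2 t) + e^{t} \sin(2 x) \cos(4 t)$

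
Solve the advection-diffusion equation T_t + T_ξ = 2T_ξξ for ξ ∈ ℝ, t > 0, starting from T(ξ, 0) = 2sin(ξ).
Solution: Moving frame: η = ξ - t, σ = t, T = u(η,σ), so T_t = u_σ - u_η and T_ξξ = u_ηη.
Hence T_t + T_ξ = u_σ and the PDE becomes the heat equation u_σ = 2u_ηη on η ∈ ℝ.
Initial data: u(η,0) = T(η,0) = 2sin(η). Each mode sin(nη) decays as exp(-2n²σ) on ℝ, so u(η,σ) = Σ c_n exp(-2n²σ) sin(nη) with c_1=2: u(η,σ) = 2exp(-2σ)sin(η).
Substituting back: T(ξ,t) = u(ξ - t, t).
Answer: T(ξ, t) = -2exp(-2t)sin(t - ξ)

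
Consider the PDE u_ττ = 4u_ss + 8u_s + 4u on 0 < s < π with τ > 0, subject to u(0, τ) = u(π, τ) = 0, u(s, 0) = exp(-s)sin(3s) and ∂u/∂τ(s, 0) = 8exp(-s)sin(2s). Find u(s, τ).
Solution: Substitute u = exp(-s)w, i.e. w = exp(s)u.
By the product rule, u_s = exp(-s)(w_s - w), u_ss = exp(-s)(w_ss - 2w_s + w), u_ττ = exp(-s)w_ττ.
Substituting into the PDE and dividing by exp(-s): w_ττ = 4(w_ss - 2w_s + w) + 8(w_s - w) + 4w.
The lower-order terms cancel, leaving the standard wave equation w_ττ = 4w_ss.
Initial data for w: w(s,0) = exp(s)u(s,0) = sin(3s); w_τ(s,0) = exp(s)u_τ(s,0) = 8sin(2s). The boundary conditions carry over: w(0,τ) = w(π,τ) = 0.
Solve for w:
  Using separation of variables w = X(s)T(τ):
  Eigenfunctions: sin(ns), n = 1, 2, 3, ...
  General solution: w(s, τ) = Σ [A_n cos(2n τ) + B_n sin(2n τ)] sin(ns)
  From w(s,0) = sin(3s): A_3=1. From w_τ(s,0) = 8sin(2s), using w_τ(s,0) = Σ ω_n B_n sin(ns) with ω_n = 2n: B_2 = 8/4 = 2.
Hence w(s,τ) = 2sin(2s)sin(4τ) + sin(3s)cos(6τ).
Transform back: u(s,τ) = exp(-s)w(s,τ).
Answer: u(s, τ) = 2exp(-s)sin(2s)sin(4τ) + exp(-s)sin(3s)cos(6τ)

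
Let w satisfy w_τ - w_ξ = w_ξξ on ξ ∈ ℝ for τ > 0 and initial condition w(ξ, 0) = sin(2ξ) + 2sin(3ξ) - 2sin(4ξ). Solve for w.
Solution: Change to a moving frame: let η = ξ + τ, σ = τ and write w(ξ,τ) = u(η,σ).
By the chain rule w_τ = u_σ + u_η, w_ξ = u_η, w_ξξ = u_ηη.
Then w_τ - w_ξ = u_σ: the advection term cancels and the PDE becomes the heat equation u_σ = u_ηη on η ∈ ℝ.
Initial data: u(η,0) = w(η,0) = sin(2η) + 2sin(3η) - 2sin(4η).
On η ∈ ℝ each mode satisfies (sin(nη))″ = -n² sin(nη), so exp(-n²σ) sin(nη) solves the heat equation; by superposition u(η,σ) = Σ c_n exp(-n²σ) sin(nη).
Reading off the coefficients: c_2=1, c_3=2, c_4=-2, so u(η,σ) = exp(-4σ)sin(2η) + 2exp(-9σ)sin(3η) - 2exp(-16σ)sin(4η).
Substituting back η = ξ + τ, σ = τ: w(ξ,τ) = u(ξ + τ, τ).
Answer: w(ξ, τ) = exp(-4τ)sin(2ξ + 2τ) + 2exp(-9τ)sin(3ξ + 3τ) - 2exp(-16τ)sin(4ξ + 4τ)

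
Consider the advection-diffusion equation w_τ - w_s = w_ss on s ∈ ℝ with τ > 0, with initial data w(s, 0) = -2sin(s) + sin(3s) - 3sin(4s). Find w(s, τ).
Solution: Change to a moving frame: let η = s + τ, σ = τ and write w(s,τ) = u(η,σ).
By the chain rule w_τ = u_σ + u_η, w_s = u_η, w_ss = u_ηη.
Then w_τ - w_s = u_σ: the advection term cancels and the PDE becomes the heat equation u_σ = u_ηη on η ∈ ℝ.
Initial data: u(η,0) = w(η,0) = -2sin(η) + sin(3η) - 3sin(4η).
On η ∈ ℝ each mode satisfies (sin(nη))″ = -n² sin(nη), so exp(-n²σ) sin(nη) solves the heat equation; by superposition u(η,σ) = Σ c_n exp(-n²σ) sin(nη).
Reading off the coefficients: c_1=-2, c_3=1, c_4=-3, so u(η,σ) = -2exp(-σ)sin(η) + exp(-9σ)sin(3η) - 3exp(-16σ)sin(4η).
Substituting back η = s + τ, σ = τ: w(s,τ) = u(s + τ, τ).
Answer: w(s, τ) = -2exp(-τ)sin(s + τ) + exp(-9τ)sin(3s + 3τ) - 3exp(-16τ)sin(4s + 4τ)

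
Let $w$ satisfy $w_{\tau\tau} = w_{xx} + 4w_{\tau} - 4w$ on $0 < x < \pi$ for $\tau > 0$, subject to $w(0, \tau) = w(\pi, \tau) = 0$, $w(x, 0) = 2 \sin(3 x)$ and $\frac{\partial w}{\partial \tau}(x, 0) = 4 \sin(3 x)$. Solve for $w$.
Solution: Substitute $w = e^{2\tau}u$, i.e. $u = e^{-2\tau}w$.
By the product rule, $w_{\tau} = e^{2\tau}(u_{\tau} + 2u)$, $w_{\tau\tau} = e^{2\tau}(u_{\tau\tau} + 4u_{\tau} + 4u)$, $w_{xx} = e^{2\tau}u_{xx}$.
Substituting into the PDE and dividing by $e^{2\tau}$: $u_{\tau\tau} + 4u_{\tau} + 4u = u_{xx} + 4(u_{\tau} + 2u) - 4u$.
The lower-order terms cancel, leaving the standard wave equation $u_{\tau\tau} = u_{xx}$.
Initial data for $u$: $u(x,0) = w(x,0) = 2 \sin(3 x)$; $u_{\tau}(x,0) = w_{\tau}(x,0) - 2w(x,0) = 0$. The boundary conditions carry over: $u(0,\tau) = u(\pi,\tau) = 0$.
Solve for $u$:
  Using separation of variables $u = X(x)T(\tau)$:
  Eigenfunctions: $\sin(nx)$, $n = 1, 2, 3, \ldots$
  General solution: $u(x, \tau) = \sum [A_n \cos(n \tau) + B_n \sin(n \tau)] \sin(nx)$
  From $u(x,0) = 2 \sin(3 x)$: $A_3=2$. From $u_{\tau}(x,0) = 0$: all $B_n = 0$.
Hence $u(x,\tau) = 2 \sin(3 x) \cos(3 \tau)$.
Transform back: $w(x,\tau) = e^{2\tau}u(x,\tau)$.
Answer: $w(x, \tau) = 2 e^{2 \tau} \sin(3 x) \cos(3 \tau)$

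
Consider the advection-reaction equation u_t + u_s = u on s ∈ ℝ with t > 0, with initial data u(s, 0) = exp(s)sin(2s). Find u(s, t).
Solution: Substitute u = exp(s)w, i.e. w = exp(-s)u.
By the product rule, u_s = exp(s)(w_s + w), u_t = exp(s)w_t.
Substituting into the PDE and dividing by exp(s): w_t + (w_s + w) = w.
The lower-order terms cancel, leaving the standard advection equation w_t + w_s = 0.
Initial data for w: w(s,0) = exp(-s)u(s,0) = sin(2s).
Solve for w:
  By method of characteristics (waves move right with speed 1):
  Along characteristics s - t = const, w is constant, so w(s,t) = f(s - t) with f = w(·, 0).
Hence w(s,t) = sin(2s - 2t).
Transform back: u(s,t) = exp(s)w(s,t).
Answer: u(s, t) = exp(s)sin(2s - 2t)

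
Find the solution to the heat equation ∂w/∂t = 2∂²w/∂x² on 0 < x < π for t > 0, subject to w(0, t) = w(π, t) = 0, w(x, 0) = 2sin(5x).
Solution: Separating variables: w = Σ c_n exp(-2n²t) sin(nx). From w(x,0) = 2sin(5x): c_5=2.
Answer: w(x, t) = 2exp(-50t)sin(5x)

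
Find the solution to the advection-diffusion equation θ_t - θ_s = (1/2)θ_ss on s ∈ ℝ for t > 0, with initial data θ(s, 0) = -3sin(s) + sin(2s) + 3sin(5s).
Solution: Moving frame: η = s + t, σ = t, θ = u(η,σ), so θ_t = u_σ + u_η and θ_ss = u_ηη.
Hence θ_t - θ_s = u_σ and the PDE becomes the heat equation u_σ = (1/2)u_ηη on η ∈ ℝ.
Initial data: u(η,0) = θ(η,0) = -3sin(η) + sin(2η) + 3sin(5η). Each mode sin(nη) decays as exp(-n²σ/2) on ℝ, so u(η,σ) = Σ c_n exp(-n²σ/2) sin(nη) with c_1=-3, c_2=1, c_5=3: u(η,σ) = exp(-2σ)sin(2η) - 3exp(-σ/2)sin(η) + 3exp(-25σ/2)sin(5η).
Substituting back: θ(s,t) = u(s + t, t).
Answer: θ(s, t) = exp(-2t)sin(2s + 2t) - 3exp(-t/2)sin(s + t) + 3exp(-25t/2)sin(5s + 5t)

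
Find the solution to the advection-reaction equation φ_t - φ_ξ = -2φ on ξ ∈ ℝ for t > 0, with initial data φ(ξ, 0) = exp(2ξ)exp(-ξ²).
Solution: Substitute φ = exp(2ξ)u, i.e. u = exp(-2ξ)φ.
By the product rule, φ_ξ = exp(2ξ)(u_ξ + 2u), φ_t = exp(2ξ)u_t.
Substituting into the PDE and dividing by exp(2ξ): u_t - (u_ξ + 2u) = -2u.
The lower-order terms cancel, leaving the standard advection equation u_t - u_ξ = 0.
Initial data for u: u(ξ,0) = exp(-2ξ)φ(ξ,0) = exp(-ξ²).
Solve for u:
  By method of characteristics (waves move left with speed 1):
  Along characteristics ξ + t = const, u is constant, so u(ξ,t) = f(ξ + t) with f = u(·, 0).
Hence u(ξ,t) = exp(-(t + ξ)²).
Transform back: φ(ξ,t) = exp(2ξ)u(ξ,t).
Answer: φ(ξ, t) = exp(2ξ)exp(-(t + ξ)²)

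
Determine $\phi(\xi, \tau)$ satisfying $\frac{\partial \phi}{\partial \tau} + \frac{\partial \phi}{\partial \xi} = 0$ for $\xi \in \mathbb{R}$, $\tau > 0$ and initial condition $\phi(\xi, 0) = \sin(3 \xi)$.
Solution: By characteristics ($d\xi/d\tau = 1$), $\phi(\xi,\tau) = f(\xi - \tau)$ with $f = \phi( \cdot , 0)$.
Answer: $\phi(\xi, \tau) = - \sin(3 \tau - 3 \xi)$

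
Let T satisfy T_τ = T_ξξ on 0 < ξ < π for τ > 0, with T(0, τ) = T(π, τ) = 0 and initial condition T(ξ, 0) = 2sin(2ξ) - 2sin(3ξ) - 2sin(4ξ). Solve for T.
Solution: Separating variables: T = Σ c_n exp(-n²τ) sin(nξ). From T(ξ,0) = 2sin(2ξ) - 2sin(3ξ) - 2sin(4ξ): c_2=2, c_3=-2, c_4=-2.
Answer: T(ξ, τ) = 2exp(-4τ)sin(2ξ) - 2exp(-9τ)sin(3ξ) - 2exp(-16τ)sin(4ξ)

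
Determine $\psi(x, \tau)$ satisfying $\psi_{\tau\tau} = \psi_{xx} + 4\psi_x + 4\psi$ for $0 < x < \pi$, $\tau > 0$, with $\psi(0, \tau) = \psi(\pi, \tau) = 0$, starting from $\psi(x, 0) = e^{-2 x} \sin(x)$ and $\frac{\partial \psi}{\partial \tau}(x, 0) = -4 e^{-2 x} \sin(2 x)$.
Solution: Substitute $\psi = e^{-2x}u$.
Then $\psi_x = e^{-2x}(u_x - 2u)$, $\psi_{xx} = e^{-2x}(u_{xx} - 4u_x + 4u)$, $\psi_{\tau\tau} = e^{-2x}u_{\tau\tau}$; substituting and dividing by $e^{-2x}$, the lower-order terms cancel: $u_{\tau\tau} = u_{xx}$ (standard wave equation).
Data for $u$: $u(x,0) = e^{2x}\psi(x,0) = \sin(x)$; $u_{\tau}(x,0) = e^{2x}\psi_{\tau}(x,0) = -4 \sin(2 x)$. The boundary conditions carry over: $u(0,\tau) = u(\pi,\tau) = 0$.
Separating variables: $u = \sum [A_n \cos(\omega_n \tau) + B_n \sin(\omega_n \tau)] \sin(nx)$, $\omega_n = n$. From ICs ($B_n$ = velocity coefficient / $\omega_n$): $A_1=1, B_2=-2$.
So $u(x,\tau) = \sin(x) \cos(\tau) - 2 \sin(2 x) \sin(2 \tau)$, and $\psi(x,\tau) = e^{-2x}u(x,\tau)$.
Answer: $\psi(x, \tau) = -2 e^{-2 x} \sin(2 \tau) \sin(2 x) + e^{-2 x} \sin(x) \cos(\tau)$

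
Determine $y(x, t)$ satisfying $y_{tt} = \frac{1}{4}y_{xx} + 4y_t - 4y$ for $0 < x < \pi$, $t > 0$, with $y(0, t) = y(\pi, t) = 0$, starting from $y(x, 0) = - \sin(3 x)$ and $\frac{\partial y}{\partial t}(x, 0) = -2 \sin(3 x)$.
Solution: Substitute $y = e^{2t}u$, i.e. $u = e^{-2t}y$.
By the product rule, $y_t = e^{2t}(u_t + 2u)$, $y_{tt} = e^{2t}(u_{tt} + 4u_t + 4u)$, $y_{xx} = e^{2t}u_{xx}$.
Substituting into the PDE and dividing by $e^{2t}$: $u_{tt} + 4u_t + 4u = \frac{1}{4}u_{xx} + 4(u_t + 2u) - 4u$.
The lower-order terms cancel, leaving the standard wave equation $u_{tt} = \frac{1}{4}u_{xx}$.
Initial data for $u$: $u(x,0) = y(x,0) = - \sin(3 x)$; $u_t(x,0) = y_t(x,0) - 2y(x,0) = 0$. The boundary conditions carry over: $u(0,t) = u(\pi,t) = 0$.
Solve for $u$:
  Using separation of variables $u = X(x)T(t)$:
  Eigenfunctions: $\sin(nx)$, $n = 1, 2, 3, \ldots$
  General solution: $u(x, t) = \sum [A_n \cos(n t/2) + B_n \sin(n t/2)] \sin(nx)$
  From $u(x,0) = - \sin(3 x)$: $A_3=-1$. From $u_t(x,0) = 0$: all $B_n = 0$.
Hence $u(x,t) = - \sin(3 x) \cos(3 t/2)$.
Transform back: $y(x,t) = e^{2t}u(x,t)$.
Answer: $y(x, t) = - e^{2 t} \sin(3 x) \cos(3 t/2)$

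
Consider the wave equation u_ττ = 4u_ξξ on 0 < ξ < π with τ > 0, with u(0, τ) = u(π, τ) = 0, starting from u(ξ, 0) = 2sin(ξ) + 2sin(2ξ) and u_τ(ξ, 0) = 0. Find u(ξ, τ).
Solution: Separating variables: u = Σ [A_n cos(ω_n τ) + B_n sin(ω_n τ)] sin(nξ), ω_n = 2n. From ICs: A_1=2, A_2=2.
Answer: u(ξ, τ) = 2sin(ξ)cos(2τ) + 2sin(2ξ)cos(4τ)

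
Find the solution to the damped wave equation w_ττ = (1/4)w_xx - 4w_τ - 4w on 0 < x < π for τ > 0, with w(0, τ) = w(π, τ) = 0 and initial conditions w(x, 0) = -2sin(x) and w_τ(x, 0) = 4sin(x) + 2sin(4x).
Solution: Substitute w = exp(-2τ)u, i.e. u = exp(2τ)w.
By the product rule, w_τ = exp(-2τ)(u_τ - 2u), w_ττ = exp(-2τ)(u_ττ - 4u_τ + 4u), w_xx = exp(-2τ)u_xx.
Substituting into the PDE and dividing by exp(-2τ): u_ττ - 4u_τ + 4u = (1/4)u_xx - 4(u_τ - 2u) - 4u.
The lower-order terms cancel, leaving the standard wave equation u_ττ = (1/4)u_xx.
Initial data for u: u(x,0) = w(x,0) = -2sin(x); u_τ(x,0) = w_τ(x,0) + 2w(x,0) = 2sin(4x). The boundary conditions carry over: u(0,τ) = u(π,τ) = 0.
Solve for u:
  Using separation of variables u = X(x)T(τ):
  Eigenfunctions: sin(nx), n = 1, 2, 3, ...
  General solution: u(x, τ) = Σ [A_n cos(n τ/2) + B_n sin(n τ/2)] sin(nx)
  From u(x,0) = -2sin(x): A_1=-2. From u_τ(x,0) = 2sin(4x), using u_τ(x,0) = Σ ω_n B_n sin(nx) with ω_n = n/2: B_4 = 2/2 = 1.
Hence u(x,τ) = -2sin(x)cos(τ/2) + sin(4x)sin(2τ).
Transform back: w(x,τ) = exp(-2τ)u(x,τ).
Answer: w(x, τ) = -2exp(-2τ)sin(x)cos(τ/2) + exp(-2τ)sin(4x)sin(2τ)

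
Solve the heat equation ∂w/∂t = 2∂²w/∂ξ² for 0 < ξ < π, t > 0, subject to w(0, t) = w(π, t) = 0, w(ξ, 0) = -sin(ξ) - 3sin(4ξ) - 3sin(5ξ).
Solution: Separating variables: w = Σ c_n exp(-2n²t) sin(nξ). From w(ξ,0) = -sin(ξ) - 3sin(4ξ) - 3sin(5ξ): c_1=-1, c_4=-3, c_5=-3.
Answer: w(ξ, t) = -exp(-2t)sin(ξ) - 3exp(-32t)sin(4ξ) - 3exp(-50t)sin(5ξ)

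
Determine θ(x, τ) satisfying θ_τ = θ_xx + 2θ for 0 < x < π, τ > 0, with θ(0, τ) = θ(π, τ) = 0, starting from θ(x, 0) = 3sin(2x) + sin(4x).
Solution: Substitute θ = exp(2τ)u, i.e. u = exp(-2τ)θ.
By the product rule, θ_τ = exp(2τ)(u_τ + 2u), θ_xx = exp(2τ)u_xx.
Substituting into the PDE and dividing by exp(2τ): u_τ + 2u = u_xx + 2u.
The lower-order terms cancel, leaving the standard heat equation u_τ = u_xx.
Initial data for u: u(x,0) = θ(x,0) = 3sin(2x) + sin(4x). The boundary conditions carry over: u(0,τ) = u(π,τ) = 0.
Solve for u:
  Using separation of variables u = X(x)G(τ):
  Eigenfunctions: sin(nx), n = 1, 2, 3, ...
  General solution: u(x, τ) = Σ c_n sin(nx) exp(-n² τ)
  Matching u(x,0) = 3sin(2x) + sin(4x) term by term: c_2=3, c_4=1.
Hence u(x,τ) = 3exp(-4τ)sin(2x) + exp(-16τ)sin(4x).
Transform back: θ(x,τ) = exp(2τ)u(x,τ).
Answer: θ(x, τ) = 3exp(-2τ)sin(2x) + exp(-14τ)sin(4x)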